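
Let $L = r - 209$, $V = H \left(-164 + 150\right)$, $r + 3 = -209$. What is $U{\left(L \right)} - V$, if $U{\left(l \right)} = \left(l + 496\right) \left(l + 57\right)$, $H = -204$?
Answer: $-30156$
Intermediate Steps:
$r = -212$ ($r = -3 - 209 = -212$)
$V = 2856$ ($V = - 204 \left(-164 + 150\right) = \left(-204\right) \left(-14\right) = 2856$)
$L = -421$ ($L = -212 - 209 = -421$)
$U{\left(l \right)} = \left(57 + l\right) \left(496 + l\right)$ ($U{\left(l \right)} = \left(496 + l\right) \left(57 + l\right) = \left(57 + l\right) \left(496 + l\right)$)
$U{\left(L \right)} - V = \left(28272 + \left(-421\right)^{2} + 553 \left(-421\right)\right) - 2856 = \left(28272 + 177241 - 232813\right) - 2856 = -27300 - 2856 = -30156$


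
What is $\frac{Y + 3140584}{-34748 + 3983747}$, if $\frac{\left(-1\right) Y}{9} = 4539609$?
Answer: $- \frac{37715897}{3948999} \approx -9.5508$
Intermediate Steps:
$Y = -40856481$ ($Y = \left(-9\right) 4539609 = -40856481$)
$\frac{Y + 3140584}{-34748 + 3983747} = \frac{-40856481 + 3140584}{-34748 + 3983747} = - \frac{37715897}{3948999}$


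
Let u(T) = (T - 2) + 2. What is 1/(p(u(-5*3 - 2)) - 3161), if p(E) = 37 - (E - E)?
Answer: -1/3124 ≈ -0.00032010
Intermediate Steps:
u(T) = T (u(T) = (-2 + T) + 2 = T)
p(E) = 37 (p(E) = 37 - 1*0 = 37 + 0 = 37)
1/(p(u(-5*3 - 2)) - 3161) = 1/(37 - 3161) = 1/(-3124) = -1/3124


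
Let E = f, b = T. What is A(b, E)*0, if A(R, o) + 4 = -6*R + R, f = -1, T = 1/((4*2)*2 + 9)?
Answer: 0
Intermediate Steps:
T = 1/25 (T = 1/(8*2 + 9) = 1/(16 + 9) = 1/25 ≈ 0.040000)
b = 1/25 ≈ 0.040000
E = -1
A(R, o) = -4 - 5*R (A(R, o) = -4 + (-6*R + R) = -4 - 5*R)
A(b, E)*0 = (-4 - 5*1/25)*0 = (-4 - ⅕)*0 = -21/5*0 = 0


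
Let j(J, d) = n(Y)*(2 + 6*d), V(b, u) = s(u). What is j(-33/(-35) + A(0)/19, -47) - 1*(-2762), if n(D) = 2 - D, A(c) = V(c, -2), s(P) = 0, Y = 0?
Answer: 2202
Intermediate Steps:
V(b, u) = 0
A(c) = 0
j(J, d) = 4 + 12*d (j(J, d) = (2 - 1*0)*(2 + 6*d) = (2 + 0)*(2 + 6*d) = 2*(2 + 6*d) = 4 + 12*d)
j(-33/(-35) + A(0)/19, -47) - 1*(-2762) = (4 + 12*(-47)) - 1*(-2762) = (4 - 564) + 2762 = -560 + 2762 = 2202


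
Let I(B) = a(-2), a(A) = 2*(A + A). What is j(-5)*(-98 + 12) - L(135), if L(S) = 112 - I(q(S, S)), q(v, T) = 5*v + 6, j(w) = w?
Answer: 310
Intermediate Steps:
a(A) = 4*A (a(A) = 2*(2*A) = 4*A)
q(v, T) = 6 + 5*v
I(B) = -8 (I(B) = 4*(-2) = -8)
L(S) = 120 (L(S) = 112 - 1*(-8) = 112 + 8 = 120)
j(-5)*(-98 + 12) - L(135) = -5*(-98 + 12) - 1*120 = -5*(-86) - 120 = 430 - 120 = 310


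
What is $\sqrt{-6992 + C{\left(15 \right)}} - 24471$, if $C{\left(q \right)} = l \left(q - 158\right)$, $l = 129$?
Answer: $-24471 + i \sqrt{25439} \approx -24471.0 + 159.5 i$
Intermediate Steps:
$C{\left(q \right)} = -20382 + 129 q$ ($C{\left(q \right)} = 129 \left(q - 158\right) = 129 \left(-158 + q\right) = -20382 + 129 q$)
$\sqrt{-6992 + C{\left(15 \right)}} - 24471 = \sqrt{-6992 + \left(-20382 + 129 \cdot 15\right)} - 24471 = \sqrt{-6992 + \left(-20382 + 1935\right)} - 24471 = \sqrt{-6992 - 18447} - 24471 = \sqrt{-25439} - 24471 = i \sqrt{25439} - 24471 = -24471 + i \sqrt{25439}$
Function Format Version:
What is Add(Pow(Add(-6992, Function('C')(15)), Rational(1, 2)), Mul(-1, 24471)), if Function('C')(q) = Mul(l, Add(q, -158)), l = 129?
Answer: Add(-24471, Mul(I, Pow(25439, Rational(1, 2)))) ≈ Add(-24471., Mul(159.50, I))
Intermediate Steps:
Function('C')(q) = Add(-20382, Mul(129, q)) (Function('C')(q) = Mul(129, Add(q, -158)) = Mul(129, Add(-158, q)) = Add(-20382, Mul(129, q)))
Add(Pow(Add(-6992, Function('C')(15)), Rational(1, 2)), Mul(-1, 24471)) = Add(Pow(Add(-6992, Add(-20382, Mul(129, 15))), Rational(1, 2)), Mul(-1, 24471)) = Add(Pow(Add(-6992, Add(-20382, 1935)), Rational(1, 2)), -24471) = Add(Pow(Add(-6992, -18447), Rational(1, 2)), -24471) = Add(Pow(-25439, Rational(1, 2)), -24471) = Add(Mul(I, Pow(25439, Rational(1, 2))), -24471) = Add(-24471, Mul(I, Pow(25439, Rational(1, 2))))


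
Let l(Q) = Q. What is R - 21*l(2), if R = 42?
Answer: 0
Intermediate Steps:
R - 21*l(2) = 42 - 21*2 = 42 - 42 = 0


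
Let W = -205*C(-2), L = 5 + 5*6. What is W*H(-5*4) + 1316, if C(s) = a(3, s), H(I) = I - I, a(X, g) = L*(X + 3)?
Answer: 1316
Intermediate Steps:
L = 35 (L = 5 + 30 = 35)
a(X, g) = 105 + 35*X (a(X, g) = 35*(X + 3) = 35*(3 + X) = 105 + 35*X)
H(I) = 0
C(s) = 210 (C(s) = 105 + 35*3 = 105 + 105 = 210)
W = -43050 (W = -205*210 = -43050)
W*H(-5*4) + 1316 = -43050*0 + 1316 = 0 + 1316 = 1316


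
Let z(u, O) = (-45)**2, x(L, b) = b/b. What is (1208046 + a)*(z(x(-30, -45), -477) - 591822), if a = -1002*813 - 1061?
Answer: -231412161123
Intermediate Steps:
a = -815687 (a = -814626 - 1061 = -815687)
x(L, b) = 1
z(u, O) = 2025
(1208046 + a)*(z(x(-30, -45), -477) - 591822) = (1208046 - 815687)*(2025 - 591822) = 392359*(-589797) = -231412161123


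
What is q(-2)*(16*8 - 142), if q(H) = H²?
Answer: -56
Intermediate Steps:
q(-2)*(16*8 - 142) = (-2)²*(16*8 - 142) = 4*(128 - 142) = 4*(-14) = -56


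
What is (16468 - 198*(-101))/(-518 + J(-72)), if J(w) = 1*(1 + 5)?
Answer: -18233/256 ≈ -71.223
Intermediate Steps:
J(w) = 6 (J(w) = 1*6 = 6)
(16468 - 198*(-101))/(-518 + J(-72)) = (16468 - 198*(-101))/(-518 + 6) = (16468 + 19998)/(-512) = 36466*(-1/512) = -18233/256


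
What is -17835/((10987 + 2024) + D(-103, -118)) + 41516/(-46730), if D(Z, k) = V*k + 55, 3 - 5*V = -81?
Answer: -3233940719/1294841570 ≈ -2.4976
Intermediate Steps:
V = 84/5 (V = ⅗ - ⅕*(-81) = ⅗ + 81/5 = 84/5 ≈ 16.800)
D(Z, k) = 55 + 84*k/5 (D(Z, k) = 84*k/5 + 55 = 55 + 84*k/5)
-17835/((10987 + 2024) + D(-103, -118)) + 41516/(-46730) = -17835/((10987 + 2024) + (55 + (84/5)*(-118))) + 41516/(-46730) = -17835/(13011 + (55 - 9912/5)) + 41516*(-1/46730) = -17835/(13011 - 9637/5) - 20758/23365 = -17835/55418/5 - 20758/23365 = -17835*5/55418 - 20758/23365 = -89175/55418 - 20758/23365 = -3233940719/1294841570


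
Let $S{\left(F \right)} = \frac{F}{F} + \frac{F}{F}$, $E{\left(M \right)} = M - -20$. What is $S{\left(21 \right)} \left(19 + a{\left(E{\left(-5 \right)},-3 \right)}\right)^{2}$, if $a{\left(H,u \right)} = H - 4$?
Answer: $1800$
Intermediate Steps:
$E{\left(M \right)} = 20 + M$ ($E{\left(M \right)} = M + 20 = 20 + M$)
$a{\left(H,u \right)} = -4 + H$ ($a{\left(H,u \right)} = H - 4 = -4 + H$)
$S{\left(F \right)} = 2$ ($S{\left(F \right)} = 1 + 1 = 2$)
$S{\left(21 \right)} \left(19 + a{\left(E{\left(-5 \right)},-3 \right)}\right)^{2} = 2 \left(19 + \left(-4 + \left(20 - 5\right)\right)\right)^{2} = 2 \left(19 + \left(-4 + 15\right)\right)^{2} = 2 \left(19 + 11\right)^{2} = 2 \cdot 30^{2} = 2 \cdot 900 = 1800$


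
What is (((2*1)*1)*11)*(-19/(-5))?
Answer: 418/5 ≈ 83.600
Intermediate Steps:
(((2*1)*1)*11)*(-19/(-5)) = ((2*1)*11)*(-19*(-⅕)) = (2*11)*(19/5) = 22*(19/5) = 418/5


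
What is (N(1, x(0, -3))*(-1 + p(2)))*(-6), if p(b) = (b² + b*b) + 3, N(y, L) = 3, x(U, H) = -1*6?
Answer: -180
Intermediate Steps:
x(U, H) = -6
p(b) = 3 + 2*b² (p(b) = (b² + b²) + 3 = 2*b² + 3 = 3 + 2*b²)
(N(1, x(0, -3))*(-1 + p(2)))*(-6) = (3*(-1 + (3 + 2*2²)))*(-6) = (3*(-1 + (3 + 2*4)))*(-6) = (3*(-1 + (3 + 8)))*(-6) = (3*(-1 + 11))*(-6) = (3*10)*(-6) = 30*(-6) = -180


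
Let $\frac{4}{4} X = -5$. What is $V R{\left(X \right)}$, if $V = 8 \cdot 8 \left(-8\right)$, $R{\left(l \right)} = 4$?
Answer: $-2048$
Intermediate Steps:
$X = -5$
$V = -512$ ($V = 64 \left(-8\right) = -512$)
$V R{\left(X \right)} = \left(-512\right) 4 = -2048$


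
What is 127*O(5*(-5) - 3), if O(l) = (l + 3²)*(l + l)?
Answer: 135128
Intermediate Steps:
O(l) = 2*l*(9 + l) (O(l) = (l + 9)*(2*l) = (9 + l)*(2*l) = 2*l*(9 + l))
127*O(5*(-5) - 3) = 127*(2*(5*(-5) - 3)*(9 + (5*(-5) - 3))) = 127*(2*(-25 - 3)*(9 + (-25 - 3))) = 127*(2*(-28)*(9 - 28)) = 127*(2*(-28)*(-19)) = 127*1064 = 135128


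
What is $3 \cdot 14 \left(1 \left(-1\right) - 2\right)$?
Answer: $-126$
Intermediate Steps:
$3 \cdot 14 \left(1 \left(-1\right) - 2\right) = 42 \left(-1 - 2\right) = 42 \left(-3\right) = -126$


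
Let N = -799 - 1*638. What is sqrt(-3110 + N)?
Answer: I*sqrt(4547) ≈ 67.431*I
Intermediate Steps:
N = -1437 (N = -799 - 638 = -1437)
sqrt(-3110 + N) = sqrt(-3110 - 1437) = sqrt(-4547) = I*sqrt(4547)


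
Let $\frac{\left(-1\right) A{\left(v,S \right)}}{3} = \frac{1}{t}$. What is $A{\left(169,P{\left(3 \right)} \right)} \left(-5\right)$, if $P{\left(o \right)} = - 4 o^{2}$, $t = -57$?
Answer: $- \frac{5}{19} \approx -0.26316$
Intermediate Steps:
$A{\left(v,S \right)} = \frac{1}{19}$ ($A{\left(v,S \right)} = - \frac{3}{-57} = \left(-3\right) \left(- \frac{1}{57}\right) = \frac{1}{19}$)
$A{\left(169,P{\left(3 \right)} \right)} \left(-5\right) = \frac{1}{19} \left(-5\right) = - \frac{5}{19}$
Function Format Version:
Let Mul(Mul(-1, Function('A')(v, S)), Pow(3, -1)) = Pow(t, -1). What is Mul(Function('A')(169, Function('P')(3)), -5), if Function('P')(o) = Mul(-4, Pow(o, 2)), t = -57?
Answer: Rational(-5, 19) ≈ -0.26316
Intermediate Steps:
Function('A')(v, S) = Rational(1, 19) (Function('A')(v, S) = Mul(-3, Pow(-57, -1)) = Mul(-3, Rational(-1, 57)) = Rational(1, 19))
Mul(Function('A')(169, Function('P')(3)), -5) = Mul(Rational(1, 19), -5) = Rational(-5, 19)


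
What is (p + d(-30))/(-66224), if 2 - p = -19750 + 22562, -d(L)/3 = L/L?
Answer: 2813/66224 ≈ 0.042477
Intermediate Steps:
d(L) = -3 (d(L) = -3*L/L = -3*1 = -3)
p = -2810 (p = 2 - (-19750 + 22562) = 2 - 1*2812 = 2 - 2812 = -2810)
(p + d(-30))/(-66224) = (-2810 - 3)/(-66224) = -2813*(-1/66224) = 2813/66224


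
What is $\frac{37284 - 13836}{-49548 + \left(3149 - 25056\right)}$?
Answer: $- \frac{23448}{71455} \approx -0.32815$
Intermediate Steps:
$\frac{37284 - 13836}{-49548 + \left(3149 - 25056\right)} = \frac{23448}{-49548 + \left(3149 - 25056\right)} = \frac{23448}{-49548 - 21907} = \frac{23448}{-71455} = 23448 \left(- \frac{1}{71455}\right) = - \frac{23448}{71455}$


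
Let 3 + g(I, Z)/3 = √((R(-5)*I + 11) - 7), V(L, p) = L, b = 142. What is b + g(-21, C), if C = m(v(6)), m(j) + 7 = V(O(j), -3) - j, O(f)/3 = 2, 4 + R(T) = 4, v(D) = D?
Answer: 139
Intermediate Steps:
R(T) = 0 (R(T) = -4 + 4 = 0)
O(f) = 6 (O(f) = 3*2 = 6)
m(j) = -1 - j (m(j) = -7 + (6 - j) = -1 - j)
C = -7 (C = -1 - 1*6 = -1 - 6 = -7)
g(I, Z) = -3 (g(I, Z) = -9 + 3*√((0*I + 11) - 7) = -9 + 3*√((0 + 11) - 7) = -9 + 3*√(11 - 7) = -9 + 3*√4 = -9 + 3*2 = -9 + 6 = -3)
b + g(-21, C) = 142 - 3 = 139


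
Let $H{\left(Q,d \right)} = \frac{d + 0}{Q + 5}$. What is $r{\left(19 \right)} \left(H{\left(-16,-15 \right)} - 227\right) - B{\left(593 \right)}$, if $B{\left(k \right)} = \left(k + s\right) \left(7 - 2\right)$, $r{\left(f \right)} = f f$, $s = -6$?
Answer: $- \frac{928287}{11} \approx -84390.0$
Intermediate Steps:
$H{\left(Q,d \right)} = \frac{d}{5 + Q}$
$r{\left(f \right)} = f^{2}$
$B{\left(k \right)} = -30 + 5 k$ ($B{\left(k \right)} = \left(k - 6\right) \left(7 - 2\right) = \left(-6 + k\right) 5 = -30 + 5 k$)
$r{\left(19 \right)} \left(H{\left(-16,-15 \right)} - 227\right) - B{\left(593 \right)} = 19^{2} \left(- \frac{15}{5 - 16} - 227\right) - \left(-30 + 5 \cdot 593\right) = 361 \left(- \frac{15}{-11} - 227\right) - \left(-30 + 2965\right) = 361 \left(\left(-15\right) \left(- \frac{1}{11}\right) - 227\right) - 2935 = 361 \left(\frac{15}{11} - 227\right) - 2935 = 361 \left(- \frac{2482}{11}\right) - 2935 = - \frac{896002}{11} - 2935 = - \frac{928287}{11}$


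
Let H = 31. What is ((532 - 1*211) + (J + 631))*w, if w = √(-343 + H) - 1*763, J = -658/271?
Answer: -196345842/271 + 514668*I*√78/271 ≈ -7.2452e+5 + 16773.0*I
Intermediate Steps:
J = -658/271 (J = -658*1/271 = -658/271 ≈ -2.4280)
w = -763 + 2*I*√78 (w = √(-343 + 31) - 1*763 = √(-312) - 763 = 2*I*√78 - 763 = -763 + 2*I*√78 ≈ -763.0 + 17.664*I)
((532 - 1*211) + (J + 631))*w = ((532 - 1*211) + (-658/271 + 631))*(-763 + 2*I*√78) = ((532 - 211) + 170343/271)*(-763 + 2*I*√78) = (321 + 170343/271)*(-763 + 2*I*√78) = 257334*(-763 + 2*I*√78)/271 = -196345842/271 + 514668*I*√78/271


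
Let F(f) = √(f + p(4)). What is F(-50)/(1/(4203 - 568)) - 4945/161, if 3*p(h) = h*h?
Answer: -215/7 + 3635*I*√402/3 ≈ -30.714 + 24294.0*I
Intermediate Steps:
p(h) = h²/3 (p(h) = (h*h)/3 = h²/3)
F(f) = √(16/3 + f) (F(f) = √(f + (⅓)*4²) = √(f + (⅓)*16) = √(f + 16/3) = √(16/3 + f))
F(-50)/(1/(4203 - 568)) - 4945/161 = (√(48 + 9*(-50))/3)/(1/(4203 - 568)) - 4945/161 = (√(48 - 450)/3)/(1/3635) - 4945*1/161 = (√(-402)/3)/(1/3635) - 215/7 = ((I*√402)/3)*3635 - 215/7 = (I*√402/3)*3635 - 215/7 = 3635*I*√402/3 - 215/7 = -215/7 + 3635*I*√402/3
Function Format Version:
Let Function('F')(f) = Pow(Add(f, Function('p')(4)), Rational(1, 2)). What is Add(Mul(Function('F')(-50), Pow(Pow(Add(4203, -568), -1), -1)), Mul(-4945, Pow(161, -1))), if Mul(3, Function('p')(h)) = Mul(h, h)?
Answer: Add(Rational(-215, 7), Mul(Rational(3635, 3), I, Pow(402, Rational(1, 2)))) ≈ Add(-30.714, Mul(24294., I))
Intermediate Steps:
Function('p')(h) = Mul(Rational(1, 3), Pow(h, 2)) (Function('p')(h) = Mul(Rational(1, 3), Mul(h, h)) = Mul(Rational(1, 3), Pow(h, 2)))
Function('F')(f) = Pow(Add(Rational(16, 3), f), Rational(1, 2)) (Function('F')(f) = Pow(Add(f, Mul(Rational(1, 3), Pow(4, 2))), Rational(1, 2)) = Pow(Add(f, Mul(Rational(1, 3), 16)), Rational(1, 2)) = Pow(Add(f, Rational(16, 3)), Rational(1, 2)) = Pow(Add(Rational(16, 3), f), Rational(1, 2)))
Add(Mul(Function('F')(-50), Pow(Pow(Add(4203, -568), -1), -1)), Mul(-4945, Pow(161, -1))) = Add(Mul(Mul(Rational(1, 3), Pow(Add(48, Mul(9, -50)), Rational(1, 2))), Pow(Pow(Add(4203, -568), -1), -1)), Mul(-4945, Pow(161, -1))) = Add(Mul(Mul(Rational(1, 3), Pow(Add(48, -450), Rational(1, 2))), Pow(Pow(3635, -1), -1)), Mul(-4945, Rational(1, 161))) = Add(Mul(Mul(Rational(1, 3), Pow(-402, Rational(1, 2))), Pow(Rational(1, 3635), -1)), Rational(-215, 7)) = Add(Mul(Mul(Rational(1, 3), Mul(I, Pow(402, Rational(1, 2)))), 3635), Rational(-215, 7)) = Add(Mul(Mul(Rational(1, 3), I, Pow(402, Rational(1, 2))), 3635), Rational(-215, 7)) = Add(Mul(Rational(3635, 3), I, Pow(402, Rational(1, 2))), Rational(-215, 7)) = Add(Rational(-215, 7), Mul(Rational(3635, 3), I, Pow(402, Rational(1, 2))))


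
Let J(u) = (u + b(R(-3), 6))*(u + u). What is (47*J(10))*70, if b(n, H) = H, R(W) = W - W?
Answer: 1052800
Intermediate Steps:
R(W) = 0
J(u) = 2*u*(6 + u) (J(u) = (u + 6)*(u + u) = (6 + u)*(2*u) = 2*u*(6 + u))
(47*J(10))*70 = (47*(2*10*(6 + 10)))*70 = (47*(2*10*16))*70 = (47*320)*70 = 15040*70 = 1052800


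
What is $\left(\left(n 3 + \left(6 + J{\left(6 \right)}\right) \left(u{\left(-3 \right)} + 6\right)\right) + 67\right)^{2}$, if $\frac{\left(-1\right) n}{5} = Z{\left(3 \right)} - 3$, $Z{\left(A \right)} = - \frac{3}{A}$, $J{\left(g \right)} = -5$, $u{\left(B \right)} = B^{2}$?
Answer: $20164$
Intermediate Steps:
$n = 20$ ($n = - 5 \left(- \frac{3}{3} - 3\right) = - 5 \left(\left(-3\right) \frac{1}{3} - 3\right) = - 5 \left(-1 - 3\right) = \left(-5\right) \left(-4\right) = 20$)
$\left(\left(n 3 + \left(6 + J{\left(6 \right)}\right) \left(u{\left(-3 \right)} + 6\right)\right) + 67\right)^{2} = \left(\left(20 \cdot 3 + \left(6 - 5\right) \left(\left(-3\right)^{2} + 6\right)\right) + 67\right)^{2} = \left(\left(60 + 1 \left(9 + 6\right)\right) + 67\right)^{2} = \left(\left(60 + 1 \cdot 15\right) + 67\right)^{2} = \left(\left(60 + 15\right) + 67\right)^{2} = \left(75 + 67\right)^{2} = 142^{2} = 20164$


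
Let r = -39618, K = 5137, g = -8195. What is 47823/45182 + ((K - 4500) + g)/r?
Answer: 58845715/47105802 ≈ 1.2492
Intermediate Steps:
47823/45182 + ((K - 4500) + g)/r = 47823/45182 + ((5137 - 4500) - 8195)/(-39618) = 47823*(1/45182) + (637 - 8195)*(-1/39618) = 2517/2378 - 7558*(-1/39618) = 2517/2378 + 3779/19809 = 58845715/47105802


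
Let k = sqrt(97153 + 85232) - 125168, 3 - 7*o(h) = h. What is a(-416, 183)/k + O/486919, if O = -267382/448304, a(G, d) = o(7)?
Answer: 39983664513654093/11969581045380765451624 + 12*sqrt(20265)/109667920873 ≈ 3.3560e-6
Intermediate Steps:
o(h) = 3/7 - h/7
a(G, d) = -4/7 (a(G, d) = 3/7 - 1/7*7 = 3/7 - 1 = -4/7)
k = -125168 + 3*sqrt(20265) (k = sqrt(182385) - 125168 = 3*sqrt(20265) - 125168 = -125168 + 3*sqrt(20265) ≈ -1.2474e+5)
O = -133691/224152 (O = -267382*1/448304 = -133691/224152 ≈ -0.59643)
a(-416, 183)/k + O/486919 = -4/(7*(-125168 + 3*sqrt(20265))) - 133691/224152/486919 = -4/(7*(-125168 + 3*sqrt(20265))) - 133691/224152*1/486919 = -4/(7*(-125168 + 3*sqrt(20265))) - 133691/109143867688 = -133691/109143867688 - 4/(7*(-125168 + 3*sqrt(20265)))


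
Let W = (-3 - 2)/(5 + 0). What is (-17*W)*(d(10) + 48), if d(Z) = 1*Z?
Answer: 986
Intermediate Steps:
W = -1 (W = -5/5 = -5*1/5 = -1)
d(Z) = Z
(-17*W)*(d(10) + 48) = (-17*(-1))*(10 + 48) = 17*58 = 986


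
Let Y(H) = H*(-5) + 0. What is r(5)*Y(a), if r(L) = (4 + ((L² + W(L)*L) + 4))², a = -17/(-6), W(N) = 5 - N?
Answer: -30855/2 ≈ -15428.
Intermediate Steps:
a = 17/6 (a = -17*(-⅙) = 17/6 ≈ 2.8333)
Y(H) = -5*H (Y(H) = -5*H + 0 = -5*H)
r(L) = (8 + L² + L*(5 - L))² (r(L) = (4 + ((L² + (5 - L)*L) + 4))² = (4 + ((L² + L*(5 - L)) + 4))² = (4 + (4 + L² + L*(5 - L)))² = (8 + L² + L*(5 - L))²)
r(5)*Y(a) = (64 + 25*5² + 80*5)*(-5*17/6) = (64 + 25*25 + 400)*(-85/6) = (64 + 625 + 400)*(-85/6) = 1089*(-85/6) = -30855/2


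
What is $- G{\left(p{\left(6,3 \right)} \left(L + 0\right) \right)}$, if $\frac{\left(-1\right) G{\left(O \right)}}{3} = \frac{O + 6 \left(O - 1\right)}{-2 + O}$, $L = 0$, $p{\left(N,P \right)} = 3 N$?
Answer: $9$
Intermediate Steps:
$G{\left(O \right)} = - \frac{3 \left(-6 + 7 O\right)}{-2 + O}$ ($G{\left(O \right)} = - 3 \frac{O + 6 \left(O - 1\right)}{-2 + O} = - 3 \frac{O + 6 \left(-1 + O\right)}{-2 + O} = - 3 \frac{O + \left(-6 + 6 O\right)}{-2 + O} = - 3 \frac{-6 + 7 O}{-2 + O} = - \frac{3 \left(-6 + 7 O\right)}{-2 + O}$)
$- G{\left(p{\left(6,3 \right)} \left(L + 0\right) \right)} = - \frac{3 \left(6 - 7 \cdot 3 \cdot 6 \left(0 + 0\right)\right)}{-2 + 3 \cdot 6 \left(0 + 0\right)} = - \frac{3 \left(6 - 7 \cdot 18 \cdot 0\right)}{-2 + 18 \cdot 0} = - \frac{3 \left(6 - 0\right)}{-2 + 0} = - \frac{3 \left(6 + 0\right)}{-2} = - \frac{3 \left(-1\right) 6}{2} = \left(-1\right) \left(-9\right) = 9$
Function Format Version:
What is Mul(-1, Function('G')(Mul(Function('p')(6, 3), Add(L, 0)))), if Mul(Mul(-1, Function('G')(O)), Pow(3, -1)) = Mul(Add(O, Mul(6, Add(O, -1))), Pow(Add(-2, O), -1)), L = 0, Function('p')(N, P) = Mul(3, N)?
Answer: 9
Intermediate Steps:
Function('G')(O) = Mul(-3, Pow(Add(-2, O), -1), Add(-6, Mul(7, O))) (Function('G')(O) = Mul(-3, Mul(Add(O, Mul(6, Add(O, -1))), Pow(Add(-2, O), -1))) = Mul(-3, Mul(Add(O, Mul(6, Add(-1, O))), Pow(Add(-2, O), -1))) = Mul(-3, Mul(Add(O, Add(-6, Mul(6, O))), Pow(Add(-2, O), -1))) = Mul(-3, Mul(Add(-6, Mul(7, O)), Pow(Add(-2, O), -1))) = Mul(-3, Mul(Pow(Add(-2, O), -1), Add(-6, Mul(7, O)))) = Mul(-3, Pow(Add(-2, O), -1), Add(-6, Mul(7, O))))
Mul(-1, Function('G')(Mul(Function('p')(6, 3), Add(L, 0)))) = Mul(-1, Mul(3, Pow(Add(-2, Mul(Mul(3, 6), Add(0, 0))), -1), Add(6, Mul(-7, Mul(Mul(3, 6), Add(0, 0)))))) = Mul(-1, Mul(3, Pow(Add(-2, Mul(18, 0)), -1), Add(6, Mul(-7, Mul(18, 0))))) = Mul(-1, Mul(3, Pow(Add(-2, 0), -1), Add(6, Mul(-7, 0)))) = Mul(-1, Mul(3, Pow(-2, -1), Add(6, 0))) = Mul(-1, Mul(3, Rational(-1, 2), 6)) = Mul(-1, -9) = 9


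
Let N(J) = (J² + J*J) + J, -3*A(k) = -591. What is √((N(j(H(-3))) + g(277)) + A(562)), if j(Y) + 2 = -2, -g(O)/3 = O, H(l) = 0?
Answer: I*√606 ≈ 24.617*I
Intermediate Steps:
A(k) = 197 (A(k) = -⅓*(-591) = 197)
g(O) = -3*O
j(Y) = -4 (j(Y) = -2 - 2 = -4)
N(J) = J + 2*J² (N(J) = (J² + J²) + J = 2*J² + J = J + 2*J²)
√((N(j(H(-3))) + g(277)) + A(562)) = √((-4*(1 + 2*(-4)) - 3*277) + 197) = √((-4*(1 - 8) - 831) + 197) = √((-4*(-7) - 831) + 197) = √((28 - 831) + 197) = √(-803 + 197) = √(-606) = I*√606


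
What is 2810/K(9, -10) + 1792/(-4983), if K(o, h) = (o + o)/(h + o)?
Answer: -2339081/14949 ≈ -156.47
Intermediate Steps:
K(o, h) = 2*o/(h + o) (K(o, h) = (2*o)/(h + o) = 2*o/(h + o))
2810/K(9, -10) + 1792/(-4983) = 2810/((2*9/(-10 + 9))) + 1792/(-4983) = 2810/((2*9/(-1))) + 1792*(-1/4983) = 2810/((2*9*(-1))) - 1792/4983 = 2810/(-18) - 1792/4983 = 2810*(-1/18) - 1792/4983 = -1405/9 - 1792/4983 = -2339081/14949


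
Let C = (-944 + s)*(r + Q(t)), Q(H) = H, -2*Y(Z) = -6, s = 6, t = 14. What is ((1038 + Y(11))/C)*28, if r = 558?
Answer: -1041/19162 ≈ -0.054326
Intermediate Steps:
Y(Z) = 3 (Y(Z) = -½*(-6) = 3)
C = -536536 (C = (-944 + 6)*(558 + 14) = -938*572 = -536536)
((1038 + Y(11))/C)*28 = ((1038 + 3)/(-536536))*28 = (1041*(-1/536536))*28 = -1041/536536*28 = -1041/19162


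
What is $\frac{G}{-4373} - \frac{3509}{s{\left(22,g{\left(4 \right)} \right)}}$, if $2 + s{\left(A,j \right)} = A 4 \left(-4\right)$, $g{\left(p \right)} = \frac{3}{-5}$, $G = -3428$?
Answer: $\frac{16558369}{1548042} \approx 10.696$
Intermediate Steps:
$g{\left(p \right)} = - \frac{3}{5}$ ($g{\left(p \right)} = 3 \left(- \frac{1}{5}\right) = - \frac{3}{5}$)
$s{\left(A,j \right)} = -2 - 16 A$ ($s{\left(A,j \right)} = -2 + A 4 \left(-4\right) = -2 + 4 A \left(-4\right) = -2 - 16 A$)
$\frac{G}{-4373} - \frac{3509}{s{\left(22,g{\left(4 \right)} \right)}} = - \frac{3428}{-4373} - \frac{3509}{-2 - 352} = \left(-3428\right) \left(- \frac{1}{4373}\right) - \frac{3509}{-2 - 352} = \frac{3428}{4373} - \frac{3509}{-354} = \frac{3428}{4373} - - \frac{3509}{354} = \frac{3428}{4373} + \frac{3509}{354} = \frac{16558369}{1548042}$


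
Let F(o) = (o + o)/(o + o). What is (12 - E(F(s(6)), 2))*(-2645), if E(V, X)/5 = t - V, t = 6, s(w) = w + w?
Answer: 34385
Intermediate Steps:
s(w) = 2*w
F(o) = 1 (F(o) = (2*o)/((2*o)) = (2*o)*(1/(2*o)) = 1)
E(V, X) = 30 - 5*V (E(V, X) = 5*(6 - V) = 30 - 5*V)
(12 - E(F(s(6)), 2))*(-2645) = (12 - (30 - 5*1))*(-2645) = (12 - (30 - 5))*(-2645) = (12 - 1*25)*(-2645) = (12 - 25)*(-2645) = -13*(-2645) = 34385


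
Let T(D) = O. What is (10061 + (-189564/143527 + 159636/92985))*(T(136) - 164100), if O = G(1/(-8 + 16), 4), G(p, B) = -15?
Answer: -1469135201513772807/889723873 ≈ -1.6512e+9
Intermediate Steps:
O = -15
T(D) = -15
(10061 + (-189564/143527 + 159636/92985))*(T(136) - 164100) = (10061 + (-189564/143527 + 159636/92985))*(-15 - 164100) = (10061 + (-189564*1/143527 + 159636*(1/92985)))*(-164115) = (10061 + (-189564/143527 + 53212/30995))*(-164115) = (10061 + 1761822544/4448619365)*(-164115) = (44759321253809/4448619365)*(-164115) = -1469135201513772807/889723873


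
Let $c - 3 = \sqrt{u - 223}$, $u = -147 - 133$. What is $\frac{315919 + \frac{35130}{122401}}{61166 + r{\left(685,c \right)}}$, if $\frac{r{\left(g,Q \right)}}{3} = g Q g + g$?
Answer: $\frac{165744146411429654}{124248154017555760291} - \frac{54433154629881075 i \sqrt{503}}{124248154017555760291} \approx 0.001334 - 0.0098256 i$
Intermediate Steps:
$u = -280$
$c = 3 + i \sqrt{503}$ ($c = 3 + \sqrt{-280 - 223} = 3 + \sqrt{-503} = 3 + i \sqrt{503} \approx 3.0 + 22.428 i$)
$r{\left(g,Q \right)} = 3 g + 3 Q g^{2}$ ($r{\left(g,Q \right)} = 3 \left(g Q g + g\right) = 3 \left(Q g g + g\right) = 3 \left(Q g^{2} + g\right) = 3 \left(g + Q g^{2}\right) = 3 g + 3 Q g^{2}$)
$\frac{315919 + \frac{35130}{122401}}{61166 + r{\left(685,c \right)}} = \frac{315919 + \frac{35130}{122401}}{61166 + 3 \cdot 685 \left(1 + \left(3 + i \sqrt{503}\right) 685\right)} = \frac{315919 + 35130 \cdot \frac{1}{122401}}{61166 + 3 \cdot 685 \left(1 + \left(2055 + 685 i \sqrt{503}\right)\right)} = \frac{315919 + \frac{35130}{122401}}{61166 + 3 \cdot 685 \left(2056 + 685 i \sqrt{503}\right)} = \frac{38668836649}{122401 \left(61166 + \left(4225080 + 1407675 i \sqrt{503}\right)\right)} = \frac{38668836649}{122401 \left(4286246 + 1407675 i \sqrt{503}\right)}$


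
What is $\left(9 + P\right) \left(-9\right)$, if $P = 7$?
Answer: $-144$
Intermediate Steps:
$\left(9 + P\right) \left(-9\right) = \left(9 + 7\right) \left(-9\right) = 16 \left(-9\right) = -144$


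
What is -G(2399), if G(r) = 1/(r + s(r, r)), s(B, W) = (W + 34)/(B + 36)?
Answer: -2435/5843998 ≈ -0.00041667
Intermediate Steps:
s(B, W) = (34 + W)/(36 + B)
G(r) = 1/(r + (34 + r)/(36 + r))
-G(2399) = -(36 + 2399)/(34 + 2399 + 2399*(36 + 2399)) = -2435/(34 + 2399 + 2399*2435) = -2435/(34 + 2399 + 5841565) = -2435/5843998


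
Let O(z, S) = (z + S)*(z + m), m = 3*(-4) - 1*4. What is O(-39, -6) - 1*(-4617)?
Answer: 7092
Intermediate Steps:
m = -16 (m = -12 - 4 = -16)
O(z, S) = (-16 + z)*(S + z) (O(z, S) = (z + S)*(z - 16) = (S + z)*(-16 + z) = (-16 + z)*(S + z))
O(-39, -6) - 1*(-4617) = ((-39)² - 16*(-6) - 16*(-39) - 6*(-39)) - 1*(-4617) = (1521 + 96 + 624 + 234) + 4617 = 2475 + 4617 = 7092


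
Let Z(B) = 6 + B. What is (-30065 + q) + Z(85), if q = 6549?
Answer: -23425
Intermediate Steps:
(-30065 + q) + Z(85) = (-30065 + 6549) + (6 + 85) = -23516 + 91 = -23425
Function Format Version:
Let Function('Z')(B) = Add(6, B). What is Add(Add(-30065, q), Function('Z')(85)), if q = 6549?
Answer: -23425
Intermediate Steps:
Add(Add(-30065, q), Function('Z')(85)) = Add(Add(-30065, 6549), Add(6, 85)) = Add(-23516, 91) = -23425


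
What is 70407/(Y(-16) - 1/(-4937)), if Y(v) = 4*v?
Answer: -347599359/315967 ≈ -1100.1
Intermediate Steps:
70407/(Y(-16) - 1/(-4937)) = 70407/(4*(-16) - 1/(-4937)) = 70407/(-64 - 1*(-1/4937)) = 70407/(-64 + 1/4937) = 70407/(-315967/4937) = 70407*(-4937/315967) = -347599359/315967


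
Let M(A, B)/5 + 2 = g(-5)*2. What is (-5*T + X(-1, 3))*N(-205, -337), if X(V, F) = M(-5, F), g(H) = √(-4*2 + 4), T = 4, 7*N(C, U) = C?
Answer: 6150/7 - 4100*I/7 ≈ 878.57 - 585.71*I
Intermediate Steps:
N(C, U) = C/7
g(H) = 2*I (g(H) = √(-8 + 4) = √(-4) = 2*I)
M(A, B) = -10 + 20*I (M(A, B) = -10 + 5*((2*I)*2) = -10 + 5*(4*I) = -10 + 20*I)
X(V, F) = -10 + 20*I
(-5*T + X(-1, 3))*N(-205, -337) = (-5*4 + (-10 + 20*I))*((⅐)*(-205)) = (-20 + (-10 + 20*I))*(-205/7) = (-30 + 20*I)*(-205/7) = 6150/7 - 4100*I/7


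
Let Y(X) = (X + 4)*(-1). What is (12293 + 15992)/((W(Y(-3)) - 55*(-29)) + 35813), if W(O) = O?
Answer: 28285/37407 ≈ 0.75614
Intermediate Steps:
Y(X) = -4 - X (Y(X) = (4 + X)*(-1) = -4 - X)
(12293 + 15992)/((W(Y(-3)) - 55*(-29)) + 35813) = (12293 + 15992)/(((-4 - 1*(-3)) - 55*(-29)) + 35813) = 28285/(((-4 + 3) + 1595) + 35813) = 28285/((-1 + 1595) + 35813) = 28285/(1594 + 35813) = 28285/37407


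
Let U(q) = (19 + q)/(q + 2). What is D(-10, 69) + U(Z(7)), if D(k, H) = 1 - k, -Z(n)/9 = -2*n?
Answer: 1553/128 ≈ 12.133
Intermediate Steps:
Z(n) = 18*n (Z(n) = -(-18)*n = 18*n)
U(q) = (19 + q)/(2 + q)
D(-10, 69) + U(Z(7)) = (1 - 1*(-10)) + (19 + 18*7)/(2 + 18*7) = (1 + 10) + (19 + 126)/(2 + 126) = 11 + 145/128 = 1553/128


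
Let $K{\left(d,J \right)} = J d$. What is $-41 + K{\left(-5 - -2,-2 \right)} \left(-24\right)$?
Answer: $-185$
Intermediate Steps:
$-41 + K{\left(-5 - -2,-2 \right)} \left(-24\right) = -41 + - 2 \left(-5 - -2\right) \left(-24\right) = -41 + - 2 \left(-5 + 2\right) \left(-24\right) = -41 + \left(-2\right) \left(-3\right) \left(-24\right) = -41 + 6 \left(-24\right) = -41 - 144 = -185$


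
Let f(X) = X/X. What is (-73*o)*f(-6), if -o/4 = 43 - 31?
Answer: 3504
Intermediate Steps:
f(X) = 1
o = -48 (o = -4*(43 - 31) = -4*12 = -48)
(-73*o)*f(-6) = -73*(-48)*1 = 3504*1 = 3504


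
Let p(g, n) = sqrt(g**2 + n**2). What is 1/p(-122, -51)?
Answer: sqrt(17485)/17485 ≈ 0.0075625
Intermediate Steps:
1/p(-122, -51) = 1/(sqrt((-122)**2 + (-51)**2)) = 1/(sqrt(14884 + 2601)) = 1/(sqrt(17485)) = sqrt(17485)/17485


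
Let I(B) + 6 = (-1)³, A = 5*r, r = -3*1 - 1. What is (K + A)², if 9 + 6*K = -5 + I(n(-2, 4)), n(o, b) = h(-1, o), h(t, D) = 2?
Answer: 2209/4 ≈ 552.25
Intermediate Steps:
n(o, b) = 2
r = -4 (r = -3 - 1 = -4)
A = -20 (A = 5*(-4) = -20)
I(B) = -7 (I(B) = -6 + (-1)³ = -6 - 1 = -7)
K = -7/2 (K = -3/2 + (-5 - 7)/6 = -3/2 + (⅙)*(-12) = -3/2 - 2 = -7/2 ≈ -3.5000)
(K + A)² = (-7/2 - 20)² = (-47/2)² = 2209/4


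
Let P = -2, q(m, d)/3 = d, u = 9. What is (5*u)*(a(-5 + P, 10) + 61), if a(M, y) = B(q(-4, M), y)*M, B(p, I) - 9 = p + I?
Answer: 3375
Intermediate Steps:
q(m, d) = 3*d
B(p, I) = 9 + I + p (B(p, I) = 9 + (p + I) = 9 + (I + p) = 9 + I + p)
a(M, y) = M*(9 + y + 3*M) (a(M, y) = (9 + y + 3*M)*M = M*(9 + y + 3*M))
(5*u)*(a(-5 + P, 10) + 61) = (5*9)*((-5 - 2)*(9 + 10 + 3*(-5 - 2)) + 61) = 45*(-7*(9 + 10 + 3*(-7)) + 61) = 45*(-7*(9 + 10 - 21) + 61) = 45*(-7*(-2) + 61) = 45*(14 + 61) = 45*75 = 3375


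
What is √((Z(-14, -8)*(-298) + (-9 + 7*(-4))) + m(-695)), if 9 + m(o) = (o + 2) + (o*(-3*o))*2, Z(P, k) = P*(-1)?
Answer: I*√2903061 ≈ 1703.8*I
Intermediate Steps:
Z(P, k) = -P
m(o) = -7 + o - 6*o² (m(o) = -9 + ((o + 2) + (o*(-3*o))*2) = -9 + ((2 + o) - 3*o²*2) = -9 + ((2 + o) - 6*o²) = -9 + (2 + o - 6*o²) = -7 + o - 6*o²)
√((Z(-14, -8)*(-298) + (-9 + 7*(-4))) + m(-695)) = √((-1*(-14)*(-298) + (-9 + 7*(-4))) + (-7 - 695 - 6*(-695)²)) = √((14*(-298) + (-9 - 28)) + (-7 - 695 - 6*483025)) = √((-4172 - 37) + (-7 - 695 - 2898150)) = √(-4209 - 2898852) = √(-2903061) = I*√2903061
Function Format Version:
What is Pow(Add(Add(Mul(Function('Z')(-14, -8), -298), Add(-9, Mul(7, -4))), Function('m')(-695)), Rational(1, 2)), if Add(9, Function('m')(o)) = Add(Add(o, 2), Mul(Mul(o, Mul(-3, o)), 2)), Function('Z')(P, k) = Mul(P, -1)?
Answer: Mul(I, Pow(2903061, Rational(1, 2))) ≈ Mul(1703.8, I)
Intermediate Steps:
Function('Z')(P, k) = Mul(-1, P)
Function('m')(o) = Add(-7, o, Mul(-6, Pow(o, 2))) (Function('m')(o) = Add(-9, Add(Add(o, 2), Mul(Mul(o, Mul(-3, o)), 2))) = Add(-9, Add(Add(2, o), Mul(Mul(-3, Pow(o, 2)), 2))) = Add(-9, Add(Add(2, o), Mul(-6, Pow(o, 2)))) = Add(-9, Add(2, o, Mul(-6, Pow(o, 2)))) = Add(-7, o, Mul(-6, Pow(o, 2))))
Pow(Add(Add(Mul(Function('Z')(-14, -8), -298), Add(-9, Mul(7, -4))), Function('m')(-695)), Rational(1, 2)) = Pow(Add(Add(Mul(Mul(-1, -14), -298), Add(-9, Mul(7, -4))), Add(-7, -695, Mul(-6, Pow(-695, 2)))), Rational(1, 2)) = Pow(Add(Add(Mul(14, -298), Add(-9, -28)), Add(-7, -695, Mul(-6, 483025))), Rational(1, 2)) = Pow(Add(Add(-4172, -37), Add(-7, -695, -2898150)), Rational(1, 2)) = Pow(Add(-4209, -2898852), Rational(1, 2)) = Pow(-2903061, Rational(1, 2)) = Mul(I, Pow(2903061, Rational(1, 2)))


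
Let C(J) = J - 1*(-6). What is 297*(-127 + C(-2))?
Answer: -36531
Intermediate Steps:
C(J) = 6 + J (C(J) = J + 6 = 6 + J)
297*(-127 + C(-2)) = 297*(-127 + (6 - 2)) = 297*(-127 + 4) = 297*(-123) = -36531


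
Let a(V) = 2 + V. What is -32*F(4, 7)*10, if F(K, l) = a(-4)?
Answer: 640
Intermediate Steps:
F(K, l) = -2 (F(K, l) = 2 - 4 = -2)
-32*F(4, 7)*10 = -32*(-2)*10 = 64*10 = 640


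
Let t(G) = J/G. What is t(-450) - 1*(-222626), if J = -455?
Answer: 20036431/90 ≈ 2.2263e+5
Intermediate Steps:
t(G) = -455/G
t(-450) - 1*(-222626) = -455/(-450) - 1*(-222626) = -455*(-1/450) + 222626 = 91/90 + 222626 = 20036431/90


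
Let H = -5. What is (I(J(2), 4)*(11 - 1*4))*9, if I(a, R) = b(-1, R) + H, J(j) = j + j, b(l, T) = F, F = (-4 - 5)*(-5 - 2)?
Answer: 3654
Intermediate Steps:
F = 63 (F = -9*(-7) = 63)
b(l, T) = 63
J(j) = 2*j
I(a, R) = 58 (I(a, R) = 63 - 5 = 58)
(I(J(2), 4)*(11 - 1*4))*9 = (58*(11 - 1*4))*9 = (58*(11 - 4))*9 = (58*7)*9 = 406*9 = 3654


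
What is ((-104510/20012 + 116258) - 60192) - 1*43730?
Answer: 123381761/10006 ≈ 12331.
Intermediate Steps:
((-104510/20012 + 116258) - 60192) - 1*43730 = ((-104510*1/20012 + 116258) - 60192) - 43730 = ((-52255/10006 + 116258) - 60192) - 43730 = (1163225293/10006 - 60192) - 43730 = 560944141/10006 - 43730 = 123381761/10006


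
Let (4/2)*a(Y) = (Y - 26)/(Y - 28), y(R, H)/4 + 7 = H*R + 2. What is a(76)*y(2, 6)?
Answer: 175/12 ≈ 14.583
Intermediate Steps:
y(R, H) = -20 + 4*H*R (y(R, H) = -28 + 4*(H*R + 2) = -28 + 4*(2 + H*R) = -28 + (8 + 4*H*R) = -20 + 4*H*R)
a(Y) = (-26 + Y)/(2*(-28 + Y)) (a(Y) = ((Y - 26)/(Y - 28))/2 = ((-26 + Y)/(-28 + Y))/2 = (-26 + Y)/(2*(-28 + Y)))
a(76)*y(2, 6) = ((-26 + 76)/(2*(-28 + 76)))*(-20 + 4*6*2) = ((½)*50/48)*(-20 + 48) = ((½)*(1/48)*50)*28 = (25/48)*28 = 175/12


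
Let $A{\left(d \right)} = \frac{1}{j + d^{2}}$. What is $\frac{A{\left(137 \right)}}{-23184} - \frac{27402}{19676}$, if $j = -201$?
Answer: $- \frac{2949006752375}{2117533638528} \approx -1.3927$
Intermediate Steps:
$A{\left(d \right)} = \frac{1}{-201 + d^{2}}$
$\frac{A{\left(137 \right)}}{-23184} - \frac{27402}{19676} = \frac{1}{\left(-201 + 137^{2}\right) \left(-23184\right)} - \frac{27402}{19676} = \frac{1}{-201 + 18769} \left(- \frac{1}{23184}\right) - \frac{13701}{9838} = \frac{1}{18568} \left(- \frac{1}{23184}\right) - \frac{13701}{9838} = - \frac{1}{430480512} - \frac{13701}{9838} = - \frac{2949006752375}{2117533638528}$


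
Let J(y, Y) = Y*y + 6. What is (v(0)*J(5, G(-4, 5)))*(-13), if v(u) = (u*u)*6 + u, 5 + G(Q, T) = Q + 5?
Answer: 0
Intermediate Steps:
G(Q, T) = Q (G(Q, T) = -5 + (Q + 5) = -5 + (5 + Q) = Q)
v(u) = u + 6*u² (v(u) = u²*6 + u = 6*u² + u = u + 6*u²)
J(y, Y) = 6 + Y*y
(v(0)*J(5, G(-4, 5)))*(-13) = ((0*(1 + 6*0))*(6 - 4*5))*(-13) = ((0*(1 + 0))*(6 - 20))*(-13) = ((0*1)*(-14))*(-13) = (0*(-14))*(-13) = 0*(-13) = 0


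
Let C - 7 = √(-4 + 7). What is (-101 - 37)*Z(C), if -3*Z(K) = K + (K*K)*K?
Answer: 18998 + 6946*√3 ≈ 31029.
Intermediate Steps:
C = 7 + √3 (C = 7 + √(-4 + 7) = 7 + √3 ≈ 8.7321)
Z(K) = -K/3 - K³/3 (Z(K) = -(K + (K*K)*K)/3 = -(K + K²*K)/3 = -(K + K³)/3 = -K/3 - K³/3)
(-101 - 37)*Z(C) = (-101 - 37)*(-(7 + √3)*(1 + (7 + √3)²)/3) = -(-46)*(1 + (7 + √3)²)*(7 + √3) = 46*(1 + (7 + √3)²)*(7 + √3)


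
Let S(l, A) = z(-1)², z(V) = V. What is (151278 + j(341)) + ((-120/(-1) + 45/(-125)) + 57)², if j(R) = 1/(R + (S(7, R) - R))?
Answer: 114050431/625 ≈ 1.8248e+5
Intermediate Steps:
S(l, A) = 1 (S(l, A) = (-1)² = 1)
j(R) = 1 (j(R) = 1/(R + (1 - R)) = 1/1 = 1)
(151278 + j(341)) + ((-120/(-1) + 45/(-125)) + 57)² = (151278 + 1) + ((-120/(-1) + 45/(-125)) + 57)² = 151279 + ((-120*(-1) + 45*(-1/125)) + 57)² = 151279 + ((120 - 9/25) + 57)² = 151279 + (2991/25 + 57)² = 151279 + (4416/25)² = 151279 + 19501056/625 = 114050431/625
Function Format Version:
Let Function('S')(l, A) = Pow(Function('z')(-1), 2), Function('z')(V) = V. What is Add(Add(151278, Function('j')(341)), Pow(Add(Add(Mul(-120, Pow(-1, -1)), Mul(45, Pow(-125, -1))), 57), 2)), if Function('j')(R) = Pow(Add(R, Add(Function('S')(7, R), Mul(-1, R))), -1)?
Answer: Rational(114050431, 625) ≈ 1.8248e+5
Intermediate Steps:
Function('S')(l, A) = 1 (Function('S')(l, A) = Pow(-1, 2) = 1)
Function('j')(R) = 1 (Function('j')(R) = Pow(Add(R, Add(1, Mul(-1, R))), -1) = Pow(1, -1) = 1)
Add(Add(151278, Function('j')(341)), Pow(Add(Add(Mul(-120, Pow(-1, -1)), Mul(45, Pow(-125, -1))), 57), 2)) = Add(Add(151278, 1), Pow(Add(Add(Mul(-120, Pow(-1, -1)), Mul(45, Pow(-125, -1))), 57), 2)) = Add(151279, Pow(Add(Add(Mul(-120, -1), Mul(45, Rational(-1, 125))), 57), 2)) = Add(151279, Pow(Add(Add(120, Rational(-9, 25)), 57), 2)) = Add(151279, Pow(Add(Rational(2991, 25), 57), 2)) = Add(151279, Pow(Rational(4416, 25), 2)) = Add(151279, Rational(19501056, 625)) = Rational(114050431, 625)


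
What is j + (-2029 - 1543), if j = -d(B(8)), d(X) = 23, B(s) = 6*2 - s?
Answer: -3595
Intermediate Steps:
B(s) = 12 - s
j = -23 (j = -1*23 = -23)
j + (-2029 - 1543) = -23 + (-2029 - 1543) = -23 - 3572 = -3595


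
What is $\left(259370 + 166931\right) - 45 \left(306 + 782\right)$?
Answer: $377341$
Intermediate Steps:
$\left(259370 + 166931\right) - 45 \left(306 + 782\right) = 426301 - 48960 = 377341$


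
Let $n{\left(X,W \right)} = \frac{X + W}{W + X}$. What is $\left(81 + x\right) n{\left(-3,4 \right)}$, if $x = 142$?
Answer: $223$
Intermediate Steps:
$n{\left(X,W \right)} = 1$ ($n{\left(X,W \right)} = \frac{W + X}{W + X} = 1$)
$\left(81 + x\right) n{\left(-3,4 \right)} = \left(81 + 142\right) 1 = 223 \cdot 1 = 223$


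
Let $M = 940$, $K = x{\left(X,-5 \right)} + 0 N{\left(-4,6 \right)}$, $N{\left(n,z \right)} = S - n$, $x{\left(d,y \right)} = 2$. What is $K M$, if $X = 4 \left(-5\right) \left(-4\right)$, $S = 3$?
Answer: $1880$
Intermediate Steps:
$X = 80$ ($X = \left(-20\right) \left(-4\right) = 80$)
$N{\left(n,z \right)} = 3 - n$
$K = 2$ ($K = 2 + 0 \left(3 - -4\right) = 2 + 0 \left(3 + 4\right) = 2 + 0 \cdot 7 = 2 + 0 = 2$)
$K M = 2 \cdot 940 = 1880$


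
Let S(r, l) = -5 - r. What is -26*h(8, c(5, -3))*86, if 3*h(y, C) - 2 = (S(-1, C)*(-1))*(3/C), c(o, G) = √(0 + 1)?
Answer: -31304/3 ≈ -10435.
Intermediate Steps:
c(o, G) = 1 (c(o, G) = √1 = 1)
h(y, C) = ⅔ + 4/C (h(y, C) = ⅔ + (((-5 - 1*(-1))*(-1))*(3/C))/3 = ⅔ + (((-5 + 1)*(-1))*(3/C))/3 = ⅔ + ((-4*(-1))*(3/C))/3 = ⅔ + (4*(3/C))/3 = ⅔ + (12/C)/3 = ⅔ + 4/C)
-26*h(8, c(5, -3))*86 = -26*(⅔ + 4/1)*86 = -26*(⅔ + 4*1)*86 = -26*(⅔ + 4)*86 = -26*14/3*86 = -364/3*86 = -31304/3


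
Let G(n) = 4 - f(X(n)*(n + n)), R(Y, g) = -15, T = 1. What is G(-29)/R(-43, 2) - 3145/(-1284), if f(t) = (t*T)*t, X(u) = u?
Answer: 242175817/1284 ≈ 1.8861e+5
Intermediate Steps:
f(t) = t² (f(t) = (t*1)*t = t*t = t²)
G(n) = 4 - 4*n⁴ (G(n) = 4 - (n*(n + n))² = 4 - (n*(2*n))² = 4 - (2*n²)² = 4 - 4*n⁴)
G(-29)/R(-43, 2) - 3145/(-1284) = (4 - 4*(-29)⁴)/(-15) - 3145/(-1284) = (4 - 4*707281)*(-1/15) - 3145*(-1/1284) = (4 - 2829124)*(-1/15) + 3145/1284 = -2829120*(-1/15) + 3145/1284 = 188608 + 3145/1284 = 242175817/1284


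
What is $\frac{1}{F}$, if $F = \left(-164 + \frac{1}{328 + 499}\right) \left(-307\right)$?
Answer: $\frac{827}{41637489} \approx 1.9862 \cdot 10^{-5}$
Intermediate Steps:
$F = \frac{41637489}{827}$ ($F = \left(-164 + \frac{1}{827}\right) \left(-307\right) = \left(- \frac{135627}{827}\right) \left(-307\right) = \frac{41637489}{827} \approx 50348.0$)
$\frac{1}{F} = \frac{1}{\frac{41637489}{827}} = \frac{827}{41637489}$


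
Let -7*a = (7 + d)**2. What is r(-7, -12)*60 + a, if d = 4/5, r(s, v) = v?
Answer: -127521/175 ≈ -728.69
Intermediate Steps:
d = 4/5 (d = 4*(1/5) = 4/5 ≈ 0.80000)
a = -1521/175 (a = -(7 + 4/5)**2/7 = -(39/5)**2/7 = -1/7*1521/25 = -1521/175 ≈ -8.6914)
r(-7, -12)*60 + a = -12*60 - 1521/175 = -720 - 1521/175 = -127521/175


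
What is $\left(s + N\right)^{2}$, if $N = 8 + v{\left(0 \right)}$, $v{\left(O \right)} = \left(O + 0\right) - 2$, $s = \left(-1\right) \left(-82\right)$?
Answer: $7744$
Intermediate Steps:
$s = 82$
$v{\left(O \right)} = -2 + O$ ($v{\left(O \right)} = O - 2 = -2 + O$)
$N = 6$ ($N = 8 + \left(-2 + 0\right) = 8 - 2 = 6$)
$\left(s + N\right)^{2} = \left(82 + 6\right)^{2} = 88^{2} = 7744$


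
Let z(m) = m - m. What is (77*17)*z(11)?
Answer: 0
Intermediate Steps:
z(m) = 0
(77*17)*z(11) = (77*17)*0 = 1309*0 = 0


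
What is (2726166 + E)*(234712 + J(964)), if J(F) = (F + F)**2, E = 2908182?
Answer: 22266357323808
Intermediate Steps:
J(F) = 4*F**2 (J(F) = (2*F)**2 = 4*F**2)
(2726166 + E)*(234712 + J(964)) = (2726166 + 2908182)*(234712 + 4*964**2) = 5634348*(234712 + 4*929296) = 5634348*(234712 + 3717184) = 5634348*3951896 = 22266357323808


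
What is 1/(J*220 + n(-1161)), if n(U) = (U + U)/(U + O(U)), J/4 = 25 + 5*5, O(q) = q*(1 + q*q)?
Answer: 1347923/59308612002 ≈ 2.2727e-5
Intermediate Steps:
O(q) = q*(1 + q²)
J = 200 (J = 4*(25 + 5*5) = 4*(25 + 25) = 4*50 = 200)
n(U) = 2*U/(U³ + 2*U) (n(U) = (U + U)/(U + (U + U³)) = (2*U)/(U³ + 2*U) = 2*U/(U³ + 2*U))
1/(J*220 + n(-1161)) = 1/(200*220 + 2/(2 + (-1161)²)) = 1/(44000 + 2/(2 + 1347921)) = 1/(44000 + 2/1347923) = 1/(59308612002/1347923) = 1347923/59308612002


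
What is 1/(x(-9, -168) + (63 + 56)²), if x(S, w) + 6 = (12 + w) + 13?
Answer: 1/14012 ≈ 7.1367e-5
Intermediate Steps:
x(S, w) = 19 + w (x(S, w) = -6 + ((12 + w) + 13) = -6 + (25 + w) = 19 + w)
1/(x(-9, -168) + (63 + 56)²) = 1/((19 - 168) + (63 + 56)²) = 1/(-149 + 119²) = 1/(-149 + 14161) = 1/14012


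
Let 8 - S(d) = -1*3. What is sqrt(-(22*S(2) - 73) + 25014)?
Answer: sqrt(24845) ≈ 157.62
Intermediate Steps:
S(d) = 11 (S(d) = 8 - (-1)*3 = 8 - 1*(-3) = 8 + 3 = 11)
sqrt(-(22*S(2) - 73) + 25014) = sqrt(-(22*11 - 73) + 25014) = sqrt(-(242 - 73) + 25014) = sqrt(-1*169 + 25014) = sqrt(-169 + 25014) = sqrt(24845)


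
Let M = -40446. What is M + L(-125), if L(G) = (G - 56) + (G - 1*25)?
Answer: -40777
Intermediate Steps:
L(G) = -81 + 2*G (L(G) = (-56 + G) + (G - 25) = (-56 + G) + (-25 + G) = -81 + 2*G)
M + L(-125) = -40446 + (-81 + 2*(-125)) = -40446 + (-81 - 250) = -40446 - 331 = -40777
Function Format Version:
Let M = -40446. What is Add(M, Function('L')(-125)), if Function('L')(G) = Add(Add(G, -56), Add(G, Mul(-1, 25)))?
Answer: -40777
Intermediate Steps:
Function('L')(G) = Add(-81, Mul(2, G)) (Function('L')(G) = Add(Add(-56, G), Add(G, -25)) = Add(Add(-56, G), Add(-25, G)) = Add(-81, Mul(2, G)))
Add(M, Function('L')(-125)) = Add(-40446, Add(-81, Mul(2, -125))) = Add(-40446, Add(-81, -250)) = Add(-40446, -331) = -40777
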